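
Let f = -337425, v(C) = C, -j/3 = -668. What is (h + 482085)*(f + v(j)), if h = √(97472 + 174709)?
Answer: -161701432785 - 335421*√272181 ≈ -1.6188e+11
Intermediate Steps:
j = 2004 (j = -3*(-668) = 2004)
h = √272181 ≈ 521.71
(h + 482085)*(f + v(j)) = (√272181 + 482085)*(-337425 + 2004) = (482085 + √272181)*(-335421) = -161701432785 - 335421*√272181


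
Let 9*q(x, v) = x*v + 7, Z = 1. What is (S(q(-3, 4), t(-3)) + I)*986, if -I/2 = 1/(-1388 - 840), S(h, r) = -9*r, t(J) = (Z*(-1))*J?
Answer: -14827961/557 ≈ -26621.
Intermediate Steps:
q(x, v) = 7/9 + v*x/9 (q(x, v) = (x*v + 7)/9 = (v*x + 7)/9 = (7 + v*x)/9 = 7/9 + v*x/9)
t(J) = -J (t(J) = (1*(-1))*J = -J)
I = 1/1114 (I = -2/(-1388 - 840) = -2/(-2228) = -2*(-1/2228) = 1/1114 ≈ 0.00089767)
(S(q(-3, 4), t(-3)) + I)*986 = (-(-9)*(-3) + 1/1114)*986 = (-9*3 + 1/1114)*986 = (-27 + 1/1114)*986 = -30077/1114*986 = -14827961/557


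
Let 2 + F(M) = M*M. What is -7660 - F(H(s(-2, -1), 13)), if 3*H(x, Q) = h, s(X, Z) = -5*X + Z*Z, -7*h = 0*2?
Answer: -7658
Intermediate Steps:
h = 0 (h = -0*2 = -1/7*0 = 0)
s(X, Z) = Z**2 - 5*X (s(X, Z) = -5*X + Z**2 = Z**2 - 5*X)
H(x, Q) = 0 (H(x, Q) = (1/3)*0 = 0)
F(M) = -2 + M**2 (F(M) = -2 + M*M = -2 + M**2)
-7660 - F(H(s(-2, -1), 13)) = -7660 - (-2 + 0**2) = -7660 - (-2 + 0) = -7660 - 1*(-2) = -7660 + 2 = -7658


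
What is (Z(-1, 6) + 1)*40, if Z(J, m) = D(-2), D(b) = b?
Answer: -40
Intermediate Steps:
Z(J, m) = -2
(Z(-1, 6) + 1)*40 = (-2 + 1)*40 = -1*40 = -40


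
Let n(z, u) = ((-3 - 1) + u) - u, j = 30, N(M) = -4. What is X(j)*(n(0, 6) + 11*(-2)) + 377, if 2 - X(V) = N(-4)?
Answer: 221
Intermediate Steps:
X(V) = 6 (X(V) = 2 - 1*(-4) = 2 + 4 = 6)
n(z, u) = -4 (n(z, u) = (-4 + u) - u = -4)
X(j)*(n(0, 6) + 11*(-2)) + 377 = 6*(-4 + 11*(-2)) + 377 = 6*(-4 - 22) + 377 = 6*(-26) + 377 = -156 + 377 = 221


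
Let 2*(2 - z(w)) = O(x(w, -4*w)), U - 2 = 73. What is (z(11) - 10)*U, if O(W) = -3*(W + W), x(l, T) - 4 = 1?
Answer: 525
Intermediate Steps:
U = 75 (U = 2 + 73 = 75)
x(l, T) = 5 (x(l, T) = 4 + 1 = 5)
O(W) = -6*W
z(w) = 17 (z(w) = 2 - (-3)*5 = 2 - 1/2*(-30) = 2 + 15 = 17)
(z(11) - 10)*U = (17 - 10)*75 = 7*75 = 525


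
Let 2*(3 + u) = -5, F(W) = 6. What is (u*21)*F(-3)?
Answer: -693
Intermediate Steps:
u = -11/2 (u = -3 + (½)*(-5) = -3 - 5/2 = -11/2 ≈ -5.5000)
(u*21)*F(-3) = -11/2*21*6 = -231/2*6 = -693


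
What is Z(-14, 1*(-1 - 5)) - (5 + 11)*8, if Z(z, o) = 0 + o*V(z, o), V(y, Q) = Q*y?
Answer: -632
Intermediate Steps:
Z(z, o) = z*o² (Z(z, o) = 0 + o*(o*z) = 0 + z*o² = z*o²)
Z(-14, 1*(-1 - 5)) - (5 + 11)*8 = -14*(-1 - 5)² - (5 + 11)*8 = -14*(1*(-6))² - 16*8 = -14*(-6)² - 1*128 = -14*36 - 128 = -504 - 128 = -632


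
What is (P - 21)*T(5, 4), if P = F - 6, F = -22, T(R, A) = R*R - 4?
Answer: -1029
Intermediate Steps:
T(R, A) = -4 + R² (T(R, A) = R² - 4 = -4 + R²)
P = -28 (P = -22 - 6 = -28)
(P - 21)*T(5, 4) = (-28 - 21)*(-4 + 5²) = -49*(-4 + 25) = -49*21 = -1029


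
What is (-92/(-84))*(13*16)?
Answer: 4784/21 ≈ 227.81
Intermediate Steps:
(-92/(-84))*(13*16) = -92*(-1/84)*208 = (23/21)*208 = 4784/21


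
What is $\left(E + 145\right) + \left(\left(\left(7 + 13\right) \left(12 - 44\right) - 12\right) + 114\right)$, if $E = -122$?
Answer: $-515$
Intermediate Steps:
$\left(E + 145\right) + \left(\left(\left(7 + 13\right) \left(12 - 44\right) - 12\right) + 114\right) = \left(-122 + 145\right) + \left(\left(\left(7 + 13\right) \left(12 - 44\right) - 12\right) + 114\right) = 23 + \left(\left(20 \left(-32\right) - 12\right) + 114\right) = 23 + \left(\left(-640 - 12\right) + 114\right) = 23 + \left(-652 + 114\right) = 23 - 538 = -515$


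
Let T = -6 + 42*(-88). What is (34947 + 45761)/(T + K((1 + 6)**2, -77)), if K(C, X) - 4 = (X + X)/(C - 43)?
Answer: -242124/11171 ≈ -21.674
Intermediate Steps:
T = -3702 (T = -6 - 3696 = -3702)
K(C, X) = 4 + 2*X/(-43 + C) (K(C, X) = 4 + (X + X)/(C - 43) = 4 + (2*X)/(-43 + C) = 4 + 2*X/(-43 + C))
(34947 + 45761)/(T + K((1 + 6)**2, -77)) = (34947 + 45761)/(-3702 + 2*(-86 - 77 + 2*(1 + 6)**2)/(-43 + (1 + 6)**2)) = 80708/(-3702 + 2*(-86 - 77 + 2*7**2)/(-43 + 7**2)) = 80708/(-3702 + 2*(-86 - 77 + 2*49)/(-43 + 49)) = 80708/(-3702 + 2*(-86 - 77 + 98)/6) = 80708/(-3702 + 2*(1/6)*(-65)) = 80708/(-3702 - 65/3) = 80708/(-11171/3) = 80708*(-3/11171) = -242124/11171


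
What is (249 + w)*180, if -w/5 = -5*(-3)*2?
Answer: 17820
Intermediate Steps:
w = -150 (w = -5*(-5*(-3))*2 = -75*2 = -5*30 = -150)
(249 + w)*180 = (249 - 150)*180 = 99*180 = 17820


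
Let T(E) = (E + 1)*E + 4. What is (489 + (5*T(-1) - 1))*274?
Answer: 139192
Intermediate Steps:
T(E) = 4 + E*(1 + E) (T(E) = (1 + E)*E + 4 = E*(1 + E) + 4 = 4 + E*(1 + E))
(489 + (5*T(-1) - 1))*274 = (489 + (5*(4 - 1 + (-1)²) - 1))*274 = (489 + (5*(4 - 1 + 1) - 1))*274 = (489 + (5*4 - 1))*274 = (489 + (20 - 1))*274 = (489 + 19)*274 = 508*274 = 139192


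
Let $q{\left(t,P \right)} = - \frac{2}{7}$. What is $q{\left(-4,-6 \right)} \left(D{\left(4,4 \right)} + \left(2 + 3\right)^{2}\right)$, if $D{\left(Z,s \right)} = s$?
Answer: $- \frac{58}{7} \approx -8.2857$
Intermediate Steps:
$q{\left(t,P \right)} = - \frac{2}{7}$ ($q{\left(t,P \right)} = \left(-2\right) \frac{1}{7} = - \frac{2}{7}$)
$q{\left(-4,-6 \right)} \left(D{\left(4,4 \right)} + \left(2 + 3\right)^{2}\right) = - \frac{2 \left(4 + \left(2 + 3\right)^{2}\right)}{7} = - \frac{2 \left(4 + 5^{2}\right)}{7} = - \frac{2 \left(4 + 25\right)}{7} = \left(- \frac{2}{7}\right) 29 = - \frac{58}{7}$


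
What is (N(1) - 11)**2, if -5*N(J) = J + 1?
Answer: 3249/25 ≈ 129.96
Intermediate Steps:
N(J) = -1/5 - J/5 (N(J) = -(J + 1)/5 = -(1 + J)/5 = -1/5 - J/5)
(N(1) - 11)**2 = ((-1/5 - 1/5*1) - 11)**2 = ((-1/5 - 1/5) - 11)**2 = (-2/5 - 11)**2 = (-57/5)**2 = 3249/25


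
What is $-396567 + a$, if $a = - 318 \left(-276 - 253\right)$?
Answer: $-228345$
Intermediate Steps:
$a = 168222$ ($a = \left(-318\right) \left(-529\right) = 168222$)
$-396567 + a = -396567 + 168222 = -228345$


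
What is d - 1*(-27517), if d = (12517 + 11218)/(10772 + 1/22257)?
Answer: 28075724248/1020223 ≈ 27519.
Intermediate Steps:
d = 2247957/1020223 (d = 23735/(10772 + 1/22257) = 23735/(239752405/22257) = 23735*(22257/239752405) = 2247957/1020223 ≈ 2.2034)
d - 1*(-27517) = 2247957/1020223 - 1*(-27517) = 2247957/1020223 + 27517 = 28075724248/1020223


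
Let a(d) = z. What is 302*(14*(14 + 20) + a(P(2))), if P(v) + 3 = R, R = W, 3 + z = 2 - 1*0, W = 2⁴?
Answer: 143450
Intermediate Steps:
W = 16
z = -1 (z = -3 + (2 - 1*0) = -3 + (2 + 0) = -3 + 2 = -1)
R = 16
P(v) = 13 (P(v) = -3 + 16 = 13)
a(d) = -1
302*(14*(14 + 20) + a(P(2))) = 302*(14*(14 + 20) - 1) = 302*(14*34 - 1) = 302*(476 - 1) = 302*475 = 143450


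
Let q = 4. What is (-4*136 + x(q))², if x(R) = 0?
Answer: 295936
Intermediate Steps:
(-4*136 + x(q))² = (-4*136 + 0)² = (-544 + 0)² = (-544)² = 295936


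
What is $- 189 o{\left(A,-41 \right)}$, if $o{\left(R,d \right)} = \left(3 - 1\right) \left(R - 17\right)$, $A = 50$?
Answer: $-12474$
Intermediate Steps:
$o{\left(R,d \right)} = -34 + 2 R$ ($o{\left(R,d \right)} = 2 \left(-17 + R\right) = -34 + 2 R$)
$- 189 o{\left(A,-41 \right)} = - 189 \left(-34 + 2 \cdot 50\right) = - 189 \left(-34 + 100\right) = \left(-189\right) 66 = -12474$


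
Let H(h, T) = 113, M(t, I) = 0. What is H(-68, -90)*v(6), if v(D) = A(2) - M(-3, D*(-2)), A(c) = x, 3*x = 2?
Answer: 226/3 ≈ 75.333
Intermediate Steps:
x = 2/3 (x = (1/3)*2 = 2/3 ≈ 0.66667)
A(c) = 2/3
v(D) = 2/3 (v(D) = 2/3 - 1*0 = 2/3 + 0 = 2/3)
H(-68, -90)*v(6) = 113*(2/3) = 226/3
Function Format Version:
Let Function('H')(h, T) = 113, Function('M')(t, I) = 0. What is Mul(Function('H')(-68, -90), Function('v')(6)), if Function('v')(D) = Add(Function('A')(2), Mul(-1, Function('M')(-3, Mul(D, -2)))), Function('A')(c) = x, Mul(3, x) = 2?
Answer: Rational(226, 3) ≈ 75.333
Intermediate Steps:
x = Rational(2, 3) (x = Mul(Rational(1, 3), 2) = Rational(2, 3) ≈ 0.66667)
Function('A')(c) = Rational(2, 3)
Function('v')(D) = Rational(2, 3) (Function('v')(D) = Add(Rational(2, 3), Mul(-1, 0)) = Add(Rational(2, 3), 0) = Rational(2, 3))
Mul(Function('H')(-68, -90), Function('v')(6)) = Mul(113, Rational(2, 3)) = Rational(226, 3)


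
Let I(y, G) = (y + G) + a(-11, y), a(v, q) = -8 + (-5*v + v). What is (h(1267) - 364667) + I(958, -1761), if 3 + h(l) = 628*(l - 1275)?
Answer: -370461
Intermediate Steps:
h(l) = -800703 + 628*l (h(l) = -3 + 628*(l - 1275) = -3 + 628*(-1275 + l) = -3 + (-800700 + 628*l) = -800703 + 628*l)
a(v, q) = -8 - 4*v
I(y, G) = 36 + G + y (I(y, G) = (y + G) + (-8 - 4*(-11)) = (G + y) + (-8 + 44) = (G + y) + 36 = 36 + G + y)
(h(1267) - 364667) + I(958, -1761) = ((-800703 + 628*1267) - 364667) + (36 - 1761 + 958) = ((-800703 + 795676) - 364667) - 767 = (-5027 - 364667) - 767 = -369694 - 767 = -370461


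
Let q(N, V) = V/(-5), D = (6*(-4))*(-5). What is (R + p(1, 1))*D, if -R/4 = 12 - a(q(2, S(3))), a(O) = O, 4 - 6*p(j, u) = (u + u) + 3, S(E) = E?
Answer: -6068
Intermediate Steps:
D = 120 (D = -24*(-5) = 120)
p(j, u) = 1/6 - u/3 (p(j, u) = 2/3 - ((u + u) + 3)/6 = 2/3 - (2*u + 3)/6 = 2/3 - (3 + 2*u)/6 = 2/3 + (-1/2 - u/3) = 1/6 - u/3)
q(N, V) = -V/5 (q(N, V) = V*(-1/5) = -V/5)
R = -252/5 (R = -4*(12 - (-1)*3/5) = -4*(12 - 1*(-3/5)) = -4*(12 + 3/5) = -4*63/5 = -252/5 ≈ -50.400)
(R + p(1, 1))*D = (-252/5 + (1/6 - 1/3*1))*120 = (-252/5 + (1/6 - 1/3))*120 = (-252/5 - 1/6)*120 = -1517/30*120 = -6068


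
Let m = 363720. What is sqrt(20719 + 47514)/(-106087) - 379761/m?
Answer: -126587/121240 - sqrt(68233)/106087 ≈ -1.0466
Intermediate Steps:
sqrt(20719 + 47514)/(-106087) - 379761/m = sqrt(20719 + 47514)/(-106087) - 379761/363720 = sqrt(68233)*(-1/106087) - 379761*1/363720 = -sqrt(68233)/106087 - 126587/121240 = -126587/121240 - sqrt(68233)/106087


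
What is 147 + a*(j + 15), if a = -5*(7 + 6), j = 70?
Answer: -5378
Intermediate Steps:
a = -65 (a = -5*13 = -65)
147 + a*(j + 15) = 147 - 65*(70 + 15) = 147 - 65*85 = 147 - 5525 = -5378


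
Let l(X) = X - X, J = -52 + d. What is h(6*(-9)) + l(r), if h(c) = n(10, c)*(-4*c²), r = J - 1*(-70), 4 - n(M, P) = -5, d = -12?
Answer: -104976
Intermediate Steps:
J = -64 (J = -52 - 12 = -64)
n(M, P) = 9 (n(M, P) = 4 - 1*(-5) = 4 + 5 = 9)
r = 6 (r = -64 - 1*(-70) = -64 + 70 = 6)
h(c) = -36*c² (h(c) = 9*(-4*c²) = -36*c²)
l(X) = 0
h(6*(-9)) + l(r) = -36*(6*(-9))² + 0 = -36*(-54)² + 0 = -36*2916 + 0 = -104976 + 0 = -104976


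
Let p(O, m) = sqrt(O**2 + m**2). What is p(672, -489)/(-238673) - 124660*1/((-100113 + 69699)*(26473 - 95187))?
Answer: -31165/522466899 - 3*sqrt(76745)/238673 ≈ -0.0035418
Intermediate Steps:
p(672, -489)/(-238673) - 124660*1/((-100113 + 69699)*(26473 - 95187)) = sqrt(672**2 + (-489)**2)/(-238673) - 124660*1/((-100113 + 69699)*(26473 - 95187)) = sqrt(451584 + 239121)*(-1/238673) - 124660/((-68714*(-30414))) = sqrt(690705)*(-1/238673) - 124660/2089867596 = (3*sqrt(76745))*(-1/238673) - 124660*1/2089867596 = -3*sqrt(76745)/238673 - 31165/522466899 = -31165/522466899 - 3*sqrt(76745)/238673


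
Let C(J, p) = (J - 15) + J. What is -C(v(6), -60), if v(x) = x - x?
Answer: 15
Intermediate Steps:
v(x) = 0
C(J, p) = -15 + 2*J (C(J, p) = (-15 + J) + J = -15 + 2*J)
-C(v(6), -60) = -(-15 + 2*0) = -(-15 + 0) = -1*(-15) = 15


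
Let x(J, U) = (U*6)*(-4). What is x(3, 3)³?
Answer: -373248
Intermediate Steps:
x(J, U) = -24*U (x(J, U) = (6*U)*(-4) = -24*U)
x(3, 3)³ = (-24*3)³ = (-72)³ = -373248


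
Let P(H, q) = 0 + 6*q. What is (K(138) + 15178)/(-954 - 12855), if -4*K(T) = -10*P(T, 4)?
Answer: -15238/13809 ≈ -1.1035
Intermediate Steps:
P(H, q) = 6*q
K(T) = 60 (K(T) = -(-5)*6*4/2 = -(-5)*24/2 = -¼*(-240) = 60)
(K(138) + 15178)/(-954 - 12855) = (60 + 15178)/(-954 - 12855) = 15238/(-13809) = 15238*(-1/13809) = -15238/13809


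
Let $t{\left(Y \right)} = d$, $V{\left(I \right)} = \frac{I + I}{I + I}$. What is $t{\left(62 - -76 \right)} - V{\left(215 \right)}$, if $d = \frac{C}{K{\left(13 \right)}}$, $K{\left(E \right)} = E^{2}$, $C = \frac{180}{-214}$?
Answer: $- \frac{18173}{18083} \approx -1.005$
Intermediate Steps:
$C = - \frac{90}{107}$ ($C = 180 \left(- \frac{1}{214}\right) = - \frac{90}{107} \approx -0.84112$)
$V{\left(I \right)} = 1$ ($V{\left(I \right)} = \frac{2 I}{2 I} = 2 I \frac{1}{2 I} = 1$)
$d = - \frac{90}{18083}$ ($d = - \frac{90}{107 \cdot 13^{2}} = - \frac{90}{107 \cdot 169} = \left(- \frac{90}{107}\right) \frac{1}{169} = - \frac{90}{18083} \approx -0.004977$)
$t{\left(Y \right)} = - \frac{90}{18083}$
$t{\left(62 - -76 \right)} - V{\left(215 \right)} = - \frac{90}{18083} - 1 = - \frac{18173}{18083}$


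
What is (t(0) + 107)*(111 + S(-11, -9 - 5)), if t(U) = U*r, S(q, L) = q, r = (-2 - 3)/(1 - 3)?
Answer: 10700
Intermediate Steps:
r = 5/2 (r = -5/(-2) = -5*(-½) = 5/2 ≈ 2.5000)
t(U) = 5*U/2 (t(U) = U*(5/2) = 5*U/2)
(t(0) + 107)*(111 + S(-11, -9 - 5)) = ((5/2)*0 + 107)*(111 - 11) = (0 + 107)*100 = 107*100 = 10700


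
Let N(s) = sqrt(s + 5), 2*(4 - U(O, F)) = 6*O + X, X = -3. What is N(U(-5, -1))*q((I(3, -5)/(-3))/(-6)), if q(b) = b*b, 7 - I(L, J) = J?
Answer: 2*sqrt(102)/9 ≈ 2.2443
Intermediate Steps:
I(L, J) = 7 - J
U(O, F) = 11/2 - 3*O (U(O, F) = 4 - (6*O - 3)/2 = 4 - (-3 + 6*O)/2 = 4 + (3/2 - 3*O) = 11/2 - 3*O)
q(b) = b**2
N(s) = sqrt(5 + s)
N(U(-5, -1))*q((I(3, -5)/(-3))/(-6)) = sqrt(5 + (11/2 - 3*(-5)))*(((7 - 1*(-5))/(-3))/(-6))**2 = sqrt(5 + (11/2 + 15))*(((7 + 5)*(-1/3))*(-1/6))**2 = sqrt(5 + 41/2)*((12*(-1/3))*(-1/6))**2 = sqrt(51/2)*(-4*(-1/6))**2 = (sqrt(102)/2)*(2/3)**2 = (sqrt(102)/2)*(4/9) = 2*sqrt(102)/9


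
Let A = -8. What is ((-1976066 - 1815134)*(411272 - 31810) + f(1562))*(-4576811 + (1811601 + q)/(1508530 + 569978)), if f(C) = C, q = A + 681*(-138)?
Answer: 6842732954502171324714287/1039254 ≈ 6.5843e+18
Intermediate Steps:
q = -93986 (q = -8 + 681*(-138) = -8 - 93978 = -93986)
((-1976066 - 1815134)*(411272 - 31810) + f(1562))*(-4576811 + (1811601 + q)/(1508530 + 569978)) = ((-1976066 - 1815134)*(411272 - 31810) + 1562)*(-4576811 + (1811601 - 93986)/(1508530 + 569978)) = (-3791200*379462 + 1562)*(-4576811 + 1717615/2078508) = (-1438616334400 + 1562)*(-4576811 + 1717615*(1/2078508)) = -1438616332838*(-4576811 + 1717615/2078508) = -1438616332838*(-9512936560373/2078508) = 6842732954502171324714287/1039254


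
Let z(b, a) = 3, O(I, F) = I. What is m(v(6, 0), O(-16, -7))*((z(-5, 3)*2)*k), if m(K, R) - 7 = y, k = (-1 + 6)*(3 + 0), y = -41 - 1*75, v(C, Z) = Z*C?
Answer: -9810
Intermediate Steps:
v(C, Z) = C*Z
y = -116 (y = -41 - 75 = -116)
k = 15 (k = 5*3 = 15)
m(K, R) = -109 (m(K, R) = 7 - 116 = -109)
m(v(6, 0), O(-16, -7))*((z(-5, 3)*2)*k) = -109*3*2*15 = -654*15 = -109*90 = -9810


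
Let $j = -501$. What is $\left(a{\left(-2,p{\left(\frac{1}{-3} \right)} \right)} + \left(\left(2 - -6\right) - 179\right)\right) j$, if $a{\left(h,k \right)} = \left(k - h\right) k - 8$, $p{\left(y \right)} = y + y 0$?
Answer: $\frac{269872}{3} \approx 89957.0$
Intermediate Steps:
$p{\left(y \right)} = y$ ($p{\left(y \right)} = y + 0 = y$)
$a{\left(h,k \right)} = -8 + k \left(k - h\right)$ ($a{\left(h,k \right)} = k \left(k - h\right) - 8 = -8 + k \left(k - h\right)$)
$\left(a{\left(-2,p{\left(\frac{1}{-3} \right)} \right)} + \left(\left(2 - -6\right) - 179\right)\right) j = \left(\left(-8 + \left(\frac{1}{-3}\right)^{2} - - \frac{2}{-3}\right) + \left(\left(2 - -6\right) - 179\right)\right) \left(-501\right) = \left(\left(-8 + \left(- \frac{1}{3}\right)^{2} - \left(-2\right) \left(- \frac{1}{3}\right)\right) + \left(\left(2 + 6\right) - 179\right)\right) \left(-501\right) = \left(\left(-8 + \frac{1}{9} - \frac{2}{3}\right) + \left(8 - 179\right)\right) \left(-501\right) = \left(- \frac{77}{9} - 171\right) \left(-501\right) = \left(- \frac{1616}{9}\right) \left(-501\right) = \frac{269872}{3}$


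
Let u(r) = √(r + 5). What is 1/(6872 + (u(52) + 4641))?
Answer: 11513/132549112 - √57/132549112 ≈ 8.6801e-5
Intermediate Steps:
u(r) = √(5 + r)
1/(6872 + (u(52) + 4641)) = 1/(6872 + (√(5 + 52) + 4641)) = 1/(6872 + (√57 + 4641)) = 1/(6872 + (4641 + √57)) = 1/(11513 + √57)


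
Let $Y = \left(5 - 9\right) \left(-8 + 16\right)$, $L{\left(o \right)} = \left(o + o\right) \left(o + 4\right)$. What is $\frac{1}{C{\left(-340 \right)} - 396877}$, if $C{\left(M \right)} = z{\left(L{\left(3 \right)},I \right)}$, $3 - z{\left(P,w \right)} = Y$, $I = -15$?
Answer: $- \frac{1}{396842} \approx -2.5199 \cdot 10^{-6}$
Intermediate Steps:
$L{\left(o \right)} = 2 o \left(4 + o\right)$
$Y = -32$ ($Y = \left(-4\right) 8 = -32$)
$z{\left(P,w \right)} = 35$ ($z{\left(P,w \right)} = 3 - -32 = 3 + 32 = 35$)
$C{\left(M \right)} = 35$
$\frac{1}{C{\left(-340 \right)} - 396877} = \frac{1}{35 - 396877} = \frac{1}{-396842} = - \frac{1}{396842}$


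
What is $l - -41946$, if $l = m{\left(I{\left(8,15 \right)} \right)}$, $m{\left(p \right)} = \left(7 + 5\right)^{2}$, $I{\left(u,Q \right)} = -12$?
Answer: $42090$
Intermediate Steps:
$m{\left(p \right)} = 144$ ($m{\left(p \right)} = 12^{2} = 144$)
$l = 144$
$l - -41946 = 144 - -41946 = 144 + 41946 = 42090$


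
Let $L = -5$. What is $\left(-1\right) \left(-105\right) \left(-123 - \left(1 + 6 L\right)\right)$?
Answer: $-9870$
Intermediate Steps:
$\left(-1\right) \left(-105\right) \left(-123 - \left(1 + 6 L\right)\right) = \left(-1\right) \left(-105\right) \left(-123 - -29\right) = 105 \left(-123 + \left(-1 + 30\right)\right) = 105 \left(-123 + 29\right) = 105 \left(-94\right) = -9870$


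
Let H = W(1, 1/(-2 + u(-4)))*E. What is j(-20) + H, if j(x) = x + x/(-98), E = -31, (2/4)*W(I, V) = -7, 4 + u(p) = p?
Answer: 20296/49 ≈ 414.20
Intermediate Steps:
u(p) = -4 + p
W(I, V) = -14 (W(I, V) = 2*(-7) = -14)
j(x) = 97*x/98 (j(x) = x + x*(-1/98) = x - x/98 = 97*x/98)
H = 434 (H = -14*(-31) = 434)
j(-20) + H = (97/98)*(-20) + 434 = -970/49 + 434 = 20296/49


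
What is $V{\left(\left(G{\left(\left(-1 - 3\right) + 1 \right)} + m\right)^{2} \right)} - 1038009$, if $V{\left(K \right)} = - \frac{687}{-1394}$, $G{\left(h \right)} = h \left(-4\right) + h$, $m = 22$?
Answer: $- \frac{1446983859}{1394} \approx -1.038 \cdot 10^{6}$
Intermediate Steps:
$G{\left(h \right)} = - 3 h$ ($G{\left(h \right)} = - 4 h + h = - 3 h$)
$V{\left(K \right)} = \frac{687}{1394}$ ($V{\left(K \right)} = \left(-687\right) \left(- \frac{1}{1394}\right) = \frac{687}{1394}$)
$V{\left(\left(G{\left(\left(-1 - 3\right) + 1 \right)} + m\right)^{2} \right)} - 1038009 = \frac{687}{1394} - 1038009 = - \frac{1446983859}{1394}$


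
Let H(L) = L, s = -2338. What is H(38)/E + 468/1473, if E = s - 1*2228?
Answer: 346819/1120953 ≈ 0.30940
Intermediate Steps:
E = -4566 (E = -2338 - 1*2228 = -2338 - 2228 = -4566)
H(38)/E + 468/1473 = 38/(-4566) + 468/1473 = 38*(-1/4566) + 468*(1/1473) = -19/2283 + 156/491 = 346819/1120953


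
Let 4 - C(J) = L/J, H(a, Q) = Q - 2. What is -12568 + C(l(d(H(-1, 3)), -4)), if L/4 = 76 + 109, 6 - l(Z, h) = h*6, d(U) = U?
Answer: -37766/3 ≈ -12589.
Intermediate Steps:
H(a, Q) = -2 + Q
l(Z, h) = 6 - 6*h (l(Z, h) = 6 - h*6 = 6 - 6*h)
L = 740 (L = 4*(76 + 109) = 4*185 = 740)
C(J) = 4 - 740/J
-12568 + C(l(d(H(-1, 3)), -4)) = -12568 + (4 - 740/(6 - 6*(-4))) = -12568 + (4 - 740/(6 + 24)) = -12568 + (4 - 740/30) = -12568 + (4 - 740*1/30) = -12568 + (4 - 74/3) = -12568 - 62/3 = -37766/3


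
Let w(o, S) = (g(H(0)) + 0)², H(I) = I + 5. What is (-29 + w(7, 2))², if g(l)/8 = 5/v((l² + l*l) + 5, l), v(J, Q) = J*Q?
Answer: 7684450921/9150625 ≈ 839.77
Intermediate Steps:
H(I) = 5 + I
g(l) = 40/(l*(5 + 2*l²)) (g(l) = 8*(5/((((l² + l*l) + 5)*l))) = 8*(5/((((l² + l²) + 5)*l))) = 8*(5/(((2*l² + 5)*l))) = 8*(5/(((5 + 2*l²)*l))) = 8*(5/((l*(5 + 2*l²)))) = 8*(5*(1/(l*(5 + 2*l²)))) = 8*(5/(l*(5 + 2*l²))) = 40/(l*(5 + 2*l²)))
w(o, S) = 64/3025 (w(o, S) = (40/((5 + 0)*(5 + 2*(5 + 0)²)) + 0)² = (40/(5*(5 + 2*5²)) + 0)² = (40*(⅕)/(5 + 2*25) + 0)² = (40*(⅕)/(5 + 50) + 0)² = (40*(⅕)/55 + 0)² = (40*(⅕)*(1/55) + 0)² = (8/55 + 0)² = (8/55)² = 64/3025)
(-29 + w(7, 2))² = (-29 + 64/3025)² = (-87661/3025)² = 7684450921/9150625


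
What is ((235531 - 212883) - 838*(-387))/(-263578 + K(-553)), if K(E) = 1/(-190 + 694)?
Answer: -174864816/132843311 ≈ -1.3163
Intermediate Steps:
K(E) = 1/504
((235531 - 212883) - 838*(-387))/(-263578 + K(-553)) = ((235531 - 212883) - 838*(-387))/(-263578 + 1/504) = (22648 + 324306)/(-132843311/504) = 346954*(-504/132843311) = -174864816/132843311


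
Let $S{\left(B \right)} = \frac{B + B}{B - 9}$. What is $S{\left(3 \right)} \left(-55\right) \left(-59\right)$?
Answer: $-3245$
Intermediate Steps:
$S{\left(B \right)} = \frac{2 B}{-9 + B}$
$S{\left(3 \right)} \left(-55\right) \left(-59\right) = 2 \cdot 3 \frac{1}{-9 + 3} \left(-55\right) \left(-59\right) = 2 \cdot 3 \frac{1}{-6} \left(-55\right) \left(-59\right) = 2 \cdot 3 \left(- \frac{1}{6}\right) \left(-55\right) \left(-59\right) = \left(-1\right) \left(-55\right) \left(-59\right) = 55 \left(-59\right) = -3245$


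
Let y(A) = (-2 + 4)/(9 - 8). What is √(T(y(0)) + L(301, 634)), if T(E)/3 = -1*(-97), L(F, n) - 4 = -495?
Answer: 10*I*√2 ≈ 14.142*I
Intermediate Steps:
L(F, n) = -491 (L(F, n) = 4 - 495 = -491)
y(A) = 2 (y(A) = 2/1 = 2*1 = 2)
T(E) = 291 (T(E) = 3*(-1*(-97)) = 3*97 = 291)
√(T(y(0)) + L(301, 634)) = √(291 - 491) = √(-200) = 10*I*√2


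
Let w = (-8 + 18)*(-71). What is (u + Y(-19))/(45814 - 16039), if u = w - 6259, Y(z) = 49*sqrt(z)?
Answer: -2323/9925 + 49*I*sqrt(19)/29775 ≈ -0.23406 + 0.0071733*I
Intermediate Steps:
w = -710 (w = 10*(-71) = -710)
u = -6969 (u = -710 - 6259 = -6969)
(u + Y(-19))/(45814 - 16039) = (-6969 + 49*sqrt(-19))/(45814 - 16039) = (-6969 + 49*(I*sqrt(19)))/29775 = (-6969 + 49*I*sqrt(19))*(1/29775) = -2323/9925 + 49*I*sqrt(19)/29775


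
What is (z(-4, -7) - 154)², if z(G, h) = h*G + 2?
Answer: 15376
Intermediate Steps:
z(G, h) = 2 + G*h (z(G, h) = G*h + 2 = 2 + G*h)
(z(-4, -7) - 154)² = ((2 - 4*(-7)) - 154)² = ((2 + 28) - 154)² = (30 - 154)² = (-124)² = 15376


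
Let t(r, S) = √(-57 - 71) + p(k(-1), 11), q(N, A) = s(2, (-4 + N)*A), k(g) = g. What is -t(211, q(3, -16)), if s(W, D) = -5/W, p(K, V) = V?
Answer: -11 - 8*I*√2 ≈ -11.0 - 11.314*I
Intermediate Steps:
q(N, A) = -5/2
t(r, S) = 11 + 8*I*√2 (t(r, S) = √(-57 - 71) + 11 = √(-128) + 11 = 8*I*√2 + 11 = 11 + 8*I*√2)
-t(211, q(3, -16)) = -(11 + 8*I*√2) = -11 - 8*I*√2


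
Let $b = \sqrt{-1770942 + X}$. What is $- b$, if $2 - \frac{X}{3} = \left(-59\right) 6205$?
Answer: $- 3 i \sqrt{74739} \approx - 820.15 i$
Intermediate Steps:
$X = 1098291$ ($X = 6 - 3 \left(\left(-59\right) 6205\right) = 6 - -1098285 = 6 + 1098285 = 1098291$)
$b = 3 i \sqrt{74739}$ ($b = \sqrt{-1770942 + 1098291} = \sqrt{-672651} = 3 i \sqrt{74739} \approx 820.15 i$)
$- b = - 3 i \sqrt{74739}$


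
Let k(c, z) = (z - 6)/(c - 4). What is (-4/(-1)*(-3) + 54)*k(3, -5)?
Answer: 462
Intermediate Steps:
k(c, z) = (-6 + z)/(-4 + c)
(-4/(-1)*(-3) + 54)*k(3, -5) = (-4/(-1)*(-3) + 54)*((-6 - 5)/(-4 + 3)) = (-4*(-1)*(-3) + 54)*(-11/(-1)) = (4*(-3) + 54)*(-1*(-11)) = (-12 + 54)*11 = 42*11 = 462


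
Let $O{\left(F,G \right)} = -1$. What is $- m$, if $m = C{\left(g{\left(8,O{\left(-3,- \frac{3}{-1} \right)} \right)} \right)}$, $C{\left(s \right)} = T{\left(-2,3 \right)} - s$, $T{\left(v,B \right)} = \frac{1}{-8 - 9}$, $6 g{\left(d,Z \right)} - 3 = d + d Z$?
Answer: $\frac{19}{34} \approx 0.55882$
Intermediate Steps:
$g{\left(d,Z \right)} = \frac{1}{2} + \frac{d}{6} + \frac{Z d}{6}$ ($g{\left(d,Z \right)} = \frac{1}{2} + \frac{d + d Z}{6} = \frac{1}{2} + \frac{d + Z d}{6} = \frac{1}{2} + \left(\frac{d}{6} + \frac{Z d}{6}\right) = \frac{1}{2} + \frac{d}{6} + \frac{Z d}{6}$)
$T{\left(v,B \right)} = - \frac{1}{17}$ ($T{\left(v,B \right)} = \frac{1}{-17} = - \frac{1}{17}$)
$C{\left(s \right)} = - \frac{1}{17} - s$
$m = - \frac{19}{34}$ ($m = - \frac{1}{17} - \left(\frac{1}{2} + \frac{1}{6} \cdot 8 + \frac{1}{6} \left(-1\right) 8\right) = - \frac{1}{17} - \left(\frac{1}{2} + \frac{4}{3} - \frac{4}{3}\right) = - \frac{1}{17} - \frac{1}{2} = - \frac{19}{34} \approx -0.55882$)
$- m = \left(-1\right) \left(- \frac{19}{34}\right) = \frac{19}{34}$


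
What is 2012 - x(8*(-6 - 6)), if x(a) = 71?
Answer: 1941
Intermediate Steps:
2012 - x(8*(-6 - 6)) = 2012 - 1*71 = 2012 - 71 = 1941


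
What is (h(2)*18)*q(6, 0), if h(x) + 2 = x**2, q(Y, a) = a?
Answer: 0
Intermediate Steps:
h(x) = -2 + x**2
(h(2)*18)*q(6, 0) = ((-2 + 2**2)*18)*0 = ((-2 + 4)*18)*0 = (2*18)*0 = 36*0 = 0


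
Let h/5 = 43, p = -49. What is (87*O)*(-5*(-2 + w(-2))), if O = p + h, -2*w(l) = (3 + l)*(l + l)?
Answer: 0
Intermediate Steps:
w(l) = -l*(3 + l) (w(l) = -(3 + l)*(l + l)/2 = -(3 + l)*2*l/2 = -l*(3 + l))
h = 215 (h = 5*43 = 215)
O = 166 (O = -49 + 215 = 166)
(87*O)*(-5*(-2 + w(-2))) = (87*166)*(-5*(-2 - 1*(-2)*(3 - 2))) = 14442*(-5*(-2 - 1*(-2)*1)) = 14442*(-5*(-2 + 2)) = 14442*(-5*0) = 14442*0 = 0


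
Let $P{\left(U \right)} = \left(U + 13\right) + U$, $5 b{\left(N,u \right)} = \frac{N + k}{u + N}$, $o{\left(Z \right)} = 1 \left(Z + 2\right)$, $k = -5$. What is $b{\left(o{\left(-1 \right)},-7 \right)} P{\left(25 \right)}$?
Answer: $\frac{42}{5} \approx 8.4$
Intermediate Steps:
$o{\left(Z \right)} = 2 + Z$ ($o{\left(Z \right)} = 1 \left(2 + Z\right) = 2 + Z$)
$b{\left(N,u \right)} = \frac{-5 + N}{5 \left(N + u\right)}$ ($b{\left(N,u \right)} = \frac{\left(N - 5\right) \frac{1}{u + N}}{5} = \frac{\left(-5 + N\right) \frac{1}{N + u}}{5} = \frac{\frac{1}{N + u} \left(-5 + N\right)}{5} = \frac{-5 + N}{5 \left(N + u\right)}$)
$P{\left(U \right)} = 13 + 2 U$ ($P{\left(U \right)} = \left(13 + U\right) + U = 13 + 2 U$)
$b{\left(o{\left(-1 \right)},-7 \right)} P{\left(25 \right)} = \frac{-1 + \frac{2 - 1}{5}}{\left(2 - 1\right) - 7} \left(13 + 2 \cdot 25\right) = \frac{-1 + \frac{1}{5} \cdot 1}{1 - 7} \left(13 + 50\right) = \frac{-1 + \frac{1}{5}}{-6} \cdot 63 = \left(- \frac{1}{6}\right) \left(- \frac{4}{5}\right) 63 = \frac{2}{15} \cdot 63 = \frac{42}{5}$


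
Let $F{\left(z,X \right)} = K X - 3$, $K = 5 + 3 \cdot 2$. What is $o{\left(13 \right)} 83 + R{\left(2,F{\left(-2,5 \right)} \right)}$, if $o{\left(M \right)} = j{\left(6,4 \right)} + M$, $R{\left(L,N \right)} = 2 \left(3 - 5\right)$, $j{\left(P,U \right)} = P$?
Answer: $1573$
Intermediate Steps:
$K = 11$ ($K = 5 + 6 = 11$)
$F{\left(z,X \right)} = -3 + 11 X$ ($F{\left(z,X \right)} = 11 X - 3 = -3 + 11 X$)
$R{\left(L,N \right)} = -4$ ($R{\left(L,N \right)} = 2 \left(-2\right) = -4$)
$o{\left(M \right)} = 6 + M$
$o{\left(13 \right)} 83 + R{\left(2,F{\left(-2,5 \right)} \right)} = \left(6 + 13\right) 83 - 4 = 19 \cdot 83 - 4 = 1577 - 4 = 1573$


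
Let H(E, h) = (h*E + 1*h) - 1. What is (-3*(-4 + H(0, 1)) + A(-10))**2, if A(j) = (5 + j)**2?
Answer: 1369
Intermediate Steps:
H(E, h) = -1 + h + E*h (H(E, h) = (E*h + h) - 1 = (h + E*h) - 1 = -1 + h + E*h)
(-3*(-4 + H(0, 1)) + A(-10))**2 = (-3*(-4 + (-1 + 1 + 0*1)) + (5 - 10)**2)**2 = (-3*(-4 + (-1 + 1 + 0)) + (-5)**2)**2 = (-3*(-4 + 0) + 25)**2 = (-3*(-4) + 25)**2 = (12 + 25)**2 = 37**2 = 1369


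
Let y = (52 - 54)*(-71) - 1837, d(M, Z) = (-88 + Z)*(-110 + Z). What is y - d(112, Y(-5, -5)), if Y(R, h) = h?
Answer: -12390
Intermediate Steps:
d(M, Z) = (-110 + Z)*(-88 + Z)
y = -1695 (y = -2*(-71) - 1837 = 142 - 1837 = -1695)
y - d(112, Y(-5, -5)) = -1695 - (9680 + (-5)² - 198*(-5)) = -1695 - (9680 + 25 + 990) = -1695 - 1*10695 = -1695 - 10695 = -12390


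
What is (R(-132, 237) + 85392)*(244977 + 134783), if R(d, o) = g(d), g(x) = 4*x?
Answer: 32227952640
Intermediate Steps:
R(d, o) = 4*d
(R(-132, 237) + 85392)*(244977 + 134783) = (4*(-132) + 85392)*(244977 + 134783) = (-528 + 85392)*379760 = 84864*379760 = 32227952640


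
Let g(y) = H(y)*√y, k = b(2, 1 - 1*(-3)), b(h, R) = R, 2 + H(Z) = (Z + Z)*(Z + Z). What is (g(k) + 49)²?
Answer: 29929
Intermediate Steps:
H(Z) = -2 + 4*Z² (H(Z) = -2 + (Z + Z)*(Z + Z) = -2 + (2*Z)*(2*Z) = -2 + 4*Z²)
k = 4 (k = 1 - 1*(-3) = 1 + 3 = 4)
g(y) = √y*(-2 + 4*y²) (g(y) = (-2 + 4*y²)*√y = √y*(-2 + 4*y²))
(g(k) + 49)² = (√4*(-2 + 4*4²) + 49)² = (2*(-2 + 4*16) + 49)² = (2*(-2 + 64) + 49)² = (2*62 + 49)² = (124 + 49)² = 173² = 29929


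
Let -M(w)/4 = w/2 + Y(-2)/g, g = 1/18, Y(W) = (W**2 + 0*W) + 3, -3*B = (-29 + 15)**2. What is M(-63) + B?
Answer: -1330/3 ≈ -443.33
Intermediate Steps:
B = -196/3 (B = -(-29 + 15)**2/3 = -1/3*(-14)**2 = -1/3*196 = -196/3 ≈ -65.333)
Y(W) = 3 + W**2 (Y(W) = (W**2 + 0) + 3 = W**2 + 3 = 3 + W**2)
g = 1/18 ≈ 0.055556
M(w) = -504 - 2*w (M(w) = -4*(w/2 + (3 + (-2)**2)/(1/18)) = -4*(w*(1/2) + (3 + 4)*18) = -4*(w/2 + 7*18) = -4*(w/2 + 126) = -4*(126 + w/2) = -504 - 2*w)
M(-63) + B = (-504 - 2*(-63)) - 196/3 = (-504 + 126) - 196/3 = -378 - 196/3 = -1330/3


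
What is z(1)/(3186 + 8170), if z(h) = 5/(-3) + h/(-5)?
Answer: -7/42585 ≈ -0.00016438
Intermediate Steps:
z(h) = -5/3 - h/5 (z(h) = 5*(-⅓) + h*(-⅕) = -5/3 - h/5)
z(1)/(3186 + 8170) = (-5/3 - ⅕*1)/(3186 + 8170) = (-5/3 - ⅕)/11356 = (1/11356)*(-28/15) = -7/42585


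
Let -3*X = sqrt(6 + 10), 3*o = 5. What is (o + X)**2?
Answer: 1/9 ≈ 0.11111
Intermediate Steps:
o = 5/3 (o = (1/3)*5 = 5/3 ≈ 1.6667)
X = -4/3 (X = -sqrt(6 + 10)/3 = -sqrt(16)/3 = -1/3*4 = -4/3 ≈ -1.3333)
(o + X)**2 = (5/3 - 4/3)**2 = (1/3)**2 = 1/9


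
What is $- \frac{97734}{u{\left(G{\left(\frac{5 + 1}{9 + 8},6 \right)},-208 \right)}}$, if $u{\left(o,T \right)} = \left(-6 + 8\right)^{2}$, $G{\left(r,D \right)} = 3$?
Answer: $- \frac{48867}{2} \approx -24434.0$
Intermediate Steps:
$u{\left(o,T \right)} = 4$ ($u{\left(o,T \right)} = 2^{2} = 4$)
$- \frac{97734}{u{\left(G{\left(\frac{5 + 1}{9 + 8},6 \right)},-208 \right)}} = - \frac{97734}{4} = \left(-97734\right) \frac{1}{4} = - \frac{48867}{2}$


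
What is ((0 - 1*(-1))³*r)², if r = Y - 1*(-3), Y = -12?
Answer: 81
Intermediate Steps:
r = -9 (r = -12 - 1*(-3) = -12 + 3 = -9)
((0 - 1*(-1))³*r)² = ((0 - 1*(-1))³*(-9))² = ((0 + 1)³*(-9))² = (1³*(-9))² = (1*(-9))² = (-9)² = 81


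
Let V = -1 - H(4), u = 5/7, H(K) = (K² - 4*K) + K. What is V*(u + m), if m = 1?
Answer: -60/7 ≈ -8.5714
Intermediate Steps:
H(K) = K² - 3*K
u = 5/7 (u = 5*(⅐) = 5/7 ≈ 0.71429)
V = -5 (V = -1 - 4*(-3 + 4) = -1 - 4 = -5)
V*(u + m) = -5*(5/7 + 1) = -5*12/7 = -60/7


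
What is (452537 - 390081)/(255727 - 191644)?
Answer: 62456/64083 ≈ 0.97461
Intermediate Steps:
(452537 - 390081)/(255727 - 191644) = 62456/64083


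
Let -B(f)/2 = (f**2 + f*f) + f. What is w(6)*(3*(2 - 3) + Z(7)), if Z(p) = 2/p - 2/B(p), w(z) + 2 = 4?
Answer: -568/105 ≈ -5.4095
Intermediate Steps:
w(z) = 2 (w(z) = -2 + 4 = 2)
B(f) = -4*f**2 - 2*f (B(f) = -2*((f**2 + f*f) + f) = -2*((f**2 + f**2) + f) = -2*(2*f**2 + f) = -2*(f + 2*f**2) = -4*f**2 - 2*f)
Z(p) = 2/p + 1/(p*(1 + 2*p)) (Z(p) = 2/p - 2*(-1/(2*p*(1 + 2*p))) = 2/p - (-1)/(p*(1 + 2*p)) = 2/p + 1/(p*(1 + 2*p)))
w(6)*(3*(2 - 3) + Z(7)) = 2*(3*(2 - 3) + (3 + 4*7)/(7*(1 + 2*7))) = 2*(3*(-1) + (3 + 28)/(7*(1 + 14))) = 2*(-3 + (1/7)*31/15) = 2*(-3 + (1/7)*(1/15)*31) = 2*(-3 + 31/105) = 2*(-284/105) = -568/105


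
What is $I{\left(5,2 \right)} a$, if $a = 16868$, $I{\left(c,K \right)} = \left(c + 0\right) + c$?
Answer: $168680$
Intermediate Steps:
$I{\left(c,K \right)} = 2 c$ ($I{\left(c,K \right)} = c + c = 2 c$)
$I{\left(5,2 \right)} a = 2 \cdot 5 \cdot 16868 = 10 \cdot 16868 = 168680$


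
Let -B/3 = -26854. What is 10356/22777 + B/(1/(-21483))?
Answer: -39420460149186/22777 ≈ -1.7307e+9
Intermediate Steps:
B = 80562 (B = -3*(-26854) = 80562)
10356/22777 + B/(1/(-21483)) = 10356/22777 + 80562/(1/(-21483)) = 10356*(1/22777) + 80562/(-1/21483) = 10356/22777 + 80562*(-21483) = 10356/22777 - 1730713446 = -39420460149186/22777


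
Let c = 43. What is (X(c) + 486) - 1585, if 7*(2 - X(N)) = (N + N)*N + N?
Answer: -11420/7 ≈ -1631.4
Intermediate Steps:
X(N) = 2 - 2*N²/7 - N/7 (X(N) = 2 - ((N + N)*N + N)/7 = 2 - ((2*N)*N + N)/7 = 2 - (2*N² + N)/7 = 2 - (N + 2*N²)/7 = 2 + (-2*N²/7 - N/7) = 2 - 2*N²/7 - N/7)
(X(c) + 486) - 1585 = ((2 - 2/7*43² - ⅐*43) + 486) - 1585 = ((2 - 2/7*1849 - 43/7) + 486) - 1585 = ((2 - 3698/7 - 43/7) + 486) - 1585 = (-3727/7 + 486) - 1585 = -325/7 - 1585 = -11420/7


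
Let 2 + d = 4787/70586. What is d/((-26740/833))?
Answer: 3245963/53927704 ≈ 0.060191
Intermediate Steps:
d = -136385/70586 (d = -2 + 4787/70586 = -136385/70586 ≈ -1.9322)
d/((-26740/833)) = -136385/(70586*((-26740/833))) = -136385/(70586*((-26740*1/833))) = -136385/(70586*(-3820/119)) = -136385/70586*(-119/3820) = 3245963/53927704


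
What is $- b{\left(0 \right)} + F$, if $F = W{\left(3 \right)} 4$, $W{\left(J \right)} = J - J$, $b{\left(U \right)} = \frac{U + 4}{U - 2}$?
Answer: $2$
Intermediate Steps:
$b{\left(U \right)} = \frac{4 + U}{-2 + U}$
$W{\left(J \right)} = 0$
$F = 0$ ($F = 0 \cdot 4 = 0$)
$- b{\left(0 \right)} + F = - \frac{4 + 0}{-2 + 0} + 0 = - \frac{4}{-2} + 0 = - \frac{\left(-1\right) 4}{2} + 0 = \left(-1\right) \left(-2\right) + 0 = 2 + 0 = 2$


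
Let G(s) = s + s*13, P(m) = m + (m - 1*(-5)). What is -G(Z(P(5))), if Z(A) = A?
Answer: -210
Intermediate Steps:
P(m) = 5 + 2*m (P(m) = m + (m + 5) = m + (5 + m) = 5 + 2*m)
G(s) = 14*s (G(s) = s + 13*s = 14*s)
-G(Z(P(5))) = -14*(5 + 2*5) = -14*(5 + 10) = -14*15 = -1*210 = -210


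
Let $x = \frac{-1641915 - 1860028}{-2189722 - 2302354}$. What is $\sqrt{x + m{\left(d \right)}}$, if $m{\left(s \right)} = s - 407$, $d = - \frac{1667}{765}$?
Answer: $\frac{i \sqrt{133967596176724087355}}{572739690} \approx 20.209 i$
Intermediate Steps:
$d = - \frac{1667}{765}$ ($d = \left(-1667\right) \frac{1}{765} = - \frac{1667}{765} \approx -2.1791$)
$m{\left(s \right)} = -407 + s$
$x = \frac{3501943}{4492076}$ ($x = - \frac{3501943}{-4492076} = \left(-3501943\right) \left(- \frac{1}{4492076}\right) = \frac{3501943}{4492076} \approx 0.77958$)
$\sqrt{x + m{\left(d \right)}} = \sqrt{\frac{3501943}{4492076} - \frac{313022}{765}} = \sqrt{- \frac{1403439627277}{3436438140}} = \frac{i \sqrt{133967596176724087355}}{572739690}$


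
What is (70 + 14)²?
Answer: 7056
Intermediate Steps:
(70 + 14)² = 84² = 7056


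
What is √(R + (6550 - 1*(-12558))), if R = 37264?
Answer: 2*√14093 ≈ 237.43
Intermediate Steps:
√(R + (6550 - 1*(-12558))) = √(37264 + (6550 - 1*(-12558))) = √(37264 + (6550 + 12558)) = √(37264 + 19108) = √56372 = 2*√14093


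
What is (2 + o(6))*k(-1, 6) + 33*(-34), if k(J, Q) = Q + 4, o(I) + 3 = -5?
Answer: -1182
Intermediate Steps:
o(I) = -8 (o(I) = -3 - 5 = -8)
k(J, Q) = 4 + Q
(2 + o(6))*k(-1, 6) + 33*(-34) = (2 - 8)*(4 + 6) + 33*(-34) = -6*10 - 1122 = -60 - 1122 = -1182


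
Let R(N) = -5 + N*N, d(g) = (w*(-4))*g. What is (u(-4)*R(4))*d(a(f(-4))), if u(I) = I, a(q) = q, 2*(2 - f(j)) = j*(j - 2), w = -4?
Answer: 7040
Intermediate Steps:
f(j) = 2 - j*(-2 + j)/2 (f(j) = 2 - j*(j - 2)/2 = 2 - j*(-2 + j)/2)
d(g) = 16*g (d(g) = (-4*(-4))*g = 16*g)
R(N) = -5 + N²
(u(-4)*R(4))*d(a(f(-4))) = (-4*(-5 + 4²))*(16*(2 - 4 - ½*(-4)²)) = (-4*(-5 + 16))*(16*(2 - 4 - ½*16)) = (-4*11)*(16*(2 - 4 - 8)) = -704*(-10) = -44*(-160) = 7040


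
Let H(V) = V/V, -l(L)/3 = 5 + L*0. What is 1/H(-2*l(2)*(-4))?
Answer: 1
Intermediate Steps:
l(L) = -15 (l(L) = -3*(5 + L*0) = -3*(5 + 0) = -3*5 = -15)
H(V) = 1
1/H(-2*l(2)*(-4)) = 1/1 = 1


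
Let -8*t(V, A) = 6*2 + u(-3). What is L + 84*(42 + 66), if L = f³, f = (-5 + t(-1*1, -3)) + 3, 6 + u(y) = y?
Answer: 4638005/512 ≈ 9058.6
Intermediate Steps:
u(y) = -6 + y
t(V, A) = -3/8 (t(V, A) = -(6*2 + (-6 - 3))/8 = -(12 - 9)/8 = -⅛*3 = -3/8)
f = -19/8 (f = (-5 - 3/8) + 3 = -43/8 + 3 = -19/8 ≈ -2.3750)
L = -6859/512 (L = (-19/8)³ = -6859/512 ≈ -13.396)
L + 84*(42 + 66) = -6859/512 + 84*(42 + 66) = -6859/512 + 84*108 = -6859/512 + 9072 = 4638005/512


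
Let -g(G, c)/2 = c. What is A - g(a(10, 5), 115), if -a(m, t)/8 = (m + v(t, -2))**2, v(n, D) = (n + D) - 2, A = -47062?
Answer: -46832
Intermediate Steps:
v(n, D) = -2 + D + n (v(n, D) = (D + n) - 2 = -2 + D + n)
a(m, t) = -8*(-4 + m + t)**2 (a(m, t) = -8*(m + (-2 - 2 + t))**2 = -8*(m + (-4 + t))**2 = -8*(-4 + m + t)**2)
g(G, c) = -2*c
A - g(a(10, 5), 115) = -47062 - (-2)*115 = -47062 - 1*(-230) = -47062 + 230 = -46832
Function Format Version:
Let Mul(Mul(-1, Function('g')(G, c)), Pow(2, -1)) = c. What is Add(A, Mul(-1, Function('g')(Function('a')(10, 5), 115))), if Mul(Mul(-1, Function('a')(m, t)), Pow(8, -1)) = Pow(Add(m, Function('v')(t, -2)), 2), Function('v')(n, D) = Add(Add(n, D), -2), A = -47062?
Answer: -46832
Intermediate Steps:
Function('v')(n, D) = Add(-2, D, n) (Function('v')(n, D) = Add(Add(D, n), -2) = Add(-2, D, n))
Function('a')(m, t) = Mul(-8, Pow(Add(-4, m, t), 2)) (Function('a')(m, t) = Mul(-8, Pow(Add(m, Add(-2, -2, t)), 2)) = Mul(-8, Pow(Add(m, Add(-4, t)), 2)) = Mul(-8, Pow(Add(-4, m, t), 2)))
Function('g')(G, c) = Mul(-2, c)
Add(A, Mul(-1, Function('g')(Function('a')(10, 5), 115))) = Add(-47062, Mul(-1, Mul(-2, 115))) = Add(-47062, Mul(-1, -230)) = Add(-47062, 230) = -46832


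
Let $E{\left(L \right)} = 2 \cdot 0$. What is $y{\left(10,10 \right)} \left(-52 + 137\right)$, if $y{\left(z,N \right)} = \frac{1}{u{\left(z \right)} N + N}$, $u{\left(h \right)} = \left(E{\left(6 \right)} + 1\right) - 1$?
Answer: $\frac{17}{2} \approx 8.5$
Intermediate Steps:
$E{\left(L \right)} = 0$
$u{\left(h \right)} = 0$ ($u{\left(h \right)} = \left(0 + 1\right) - 1 = 1 - 1 = 0$)
$y{\left(z,N \right)} = \frac{1}{N}$ ($y{\left(z,N \right)} = \frac{1}{0 N + N} = \frac{1}{0 + N} = \frac{1}{N}$)
$y{\left(10,10 \right)} \left(-52 + 137\right) = \frac{-52 + 137}{10} = \frac{1}{10} \cdot 85 = \frac{17}{2}$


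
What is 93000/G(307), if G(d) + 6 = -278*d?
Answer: -11625/10669 ≈ -1.0896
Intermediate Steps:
G(d) = -6 - 278*d
93000/G(307) = 93000/(-6 - 278*307) = 93000/(-6 - 85346) = 93000/(-85352) = 93000*(-1/85352) = -11625/10669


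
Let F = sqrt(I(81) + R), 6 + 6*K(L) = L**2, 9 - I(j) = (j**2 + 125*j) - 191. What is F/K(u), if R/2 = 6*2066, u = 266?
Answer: 3*sqrt(8306)/35375 ≈ 0.0077290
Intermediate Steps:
R = 24792 (R = 2*(6*2066) = 2*12396 = 24792)
I(j) = 200 - j**2 - 125*j (I(j) = 9 - ((j**2 + 125*j) - 191) = 9 - (-191 + j**2 + 125*j) = 9 + (191 - j**2 - 125*j) = 200 - j**2 - 125*j)
K(L) = -1 + L**2/6
F = sqrt(8306) (F = sqrt((200 - 1*81**2 - 125*81) + 24792) = sqrt((200 - 1*6561 - 10125) + 24792) = sqrt((200 - 6561 - 10125) + 24792) = sqrt(-16486 + 24792) = sqrt(8306) ≈ 91.137)
F/K(u) = sqrt(8306)/(-1 + (1/6)*266**2) = sqrt(8306)/(-1 + (1/6)*70756) = sqrt(8306)/(-1 + 35378/3) = sqrt(8306)/(35375/3) = sqrt(8306)*(3/35375) = 3*sqrt(8306)/35375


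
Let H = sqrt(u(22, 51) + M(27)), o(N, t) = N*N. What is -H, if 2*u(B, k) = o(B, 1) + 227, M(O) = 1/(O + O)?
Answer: -sqrt(28797)/9 ≈ -18.855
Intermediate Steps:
o(N, t) = N**2
M(O) = 1/(2*O)
u(B, k) = 227/2 + B**2/2 (u(B, k) = (B**2 + 227)/2 = (227 + B**2)/2 = 227/2 + B**2/2)
H = sqrt(28797)/9 (H = sqrt((227/2 + (1/2)*22**2) + (1/2)/27) = sqrt((227/2 + (1/2)*484) + (1/2)*(1/27)) = sqrt((227/2 + 242) + 1/54) = sqrt(711/2 + 1/54) = sqrt(9599/27) = sqrt(28797)/9 ≈ 18.855)
-H = -sqrt(28797)/9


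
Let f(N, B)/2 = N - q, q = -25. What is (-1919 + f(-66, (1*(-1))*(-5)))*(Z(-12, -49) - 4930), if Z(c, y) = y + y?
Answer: 10061028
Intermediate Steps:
Z(c, y) = 2*y
f(N, B) = 50 + 2*N (f(N, B) = 2*(N - 1*(-25)) = 2*(N + 25) = 2*(25 + N) = 50 + 2*N)
(-1919 + f(-66, (1*(-1))*(-5)))*(Z(-12, -49) - 4930) = (-1919 + (50 + 2*(-66)))*(2*(-49) - 4930) = (-1919 + (50 - 132))*(-98 - 4930) = (-1919 - 82)*(-5028) = -2001*(-5028) = 10061028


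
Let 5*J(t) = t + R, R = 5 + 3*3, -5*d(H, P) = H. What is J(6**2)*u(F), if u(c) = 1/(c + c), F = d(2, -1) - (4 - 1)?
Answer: -25/17 ≈ -1.4706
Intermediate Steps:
d(H, P) = -H/5
R = 14 (R = 5 + 9 = 14)
J(t) = 14/5 + t/5 (J(t) = (t + 14)/5 = (14 + t)/5 = 14/5 + t/5)
F = -17/5 (F = -1/5*2 - (4 - 1) = -2/5 - 1*3 = -2/5 - 3 = -17/5 ≈ -3.4000)
u(c) = 1/(2*c)
J(6**2)*u(F) = (14/5 + (1/5)*6**2)*(1/(2*(-17/5))) = (14/5 + (1/5)*36)*((1/2)*(-5/17)) = (14/5 + 36/5)*(-5/34) = 10*(-5/34) = -25/17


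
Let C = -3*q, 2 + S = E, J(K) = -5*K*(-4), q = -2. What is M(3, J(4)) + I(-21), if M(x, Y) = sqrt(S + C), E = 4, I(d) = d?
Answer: -21 + 2*sqrt(2) ≈ -18.172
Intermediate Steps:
J(K) = 20*K
S = 2 (S = -2 + 4 = 2)
C = 6 (C = -3*(-2) = 6)
M(x, Y) = 2*sqrt(2) (M(x, Y) = sqrt(2 + 6) = sqrt(8) = 2*sqrt(2))
M(3, J(4)) + I(-21) = 2*sqrt(2) - 21 = -21 + 2*sqrt(2)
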